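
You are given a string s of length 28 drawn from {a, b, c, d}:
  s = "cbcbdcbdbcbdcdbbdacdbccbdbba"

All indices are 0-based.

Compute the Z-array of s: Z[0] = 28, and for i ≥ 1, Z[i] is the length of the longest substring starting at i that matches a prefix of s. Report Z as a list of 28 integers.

[28, 0, 2, 0, 0, 2, 0, 0, 0, 2, 0, 0, 1, 0, 0, 0, 0, 0, 1, 0, 0, 1, 2, 0, 0, 0, 0, 0]

Z[0]=28
i=1: i≥r, start 0; Z[1]=0
i=2: i≥r, start 0; Z[2]=2 scan→box=[2,4)
i=3: min(r-i=1, Z[1]=0)=0; Z[3]=0
i=4: i≥r, start 0; Z[4]=0
i=5: i≥r, start 0; Z[5]=2 scan→box=[5,7)
i=6: min(r-i=1, Z[1]=0)=0; Z[6]=0
i=7: i≥r, start 0; Z[7]=0
i=8: i≥r, start 0; Z[8]=0
i=9: i≥r, start 0; Z[9]=2 scan→box=[9,11)
i=10: min(r-i=1, Z[1]=0)=0; Z[10]=0
i=11: i≥r, start 0; Z[11]=0
i=12: i≥r, start 0; Z[12]=1 scan→box=[12,13)
i=13: i≥r, start 0; Z[13]=0
i=14: i≥r, start 0; Z[14]=0
i=15: i≥r, start 0; Z[15]=0
i=16: i≥r, start 0; Z[16]=0
i=17: i≥r, start 0; Z[17]=0
i=18: i≥r, start 0; Z[18]=1 scan→box=[18,19)
i=19: i≥r, start 0; Z[19]=0
i=20: i≥r, start 0; Z[20]=0
i=21: i≥r, start 0; Z[21]=1 scan→box=[21,22)
i=22: i≥r, start 0; Z[22]=2 scan→box=[22,24)
i=23: min(r-i=1, Z[1]=0)=0; Z[23]=0
i=24: i≥r, start 0; Z[24]=0
i=25: i≥r, start 0; Z[25]=0
i=26: i≥r, start 0; Z[26]=0
i=27: i≥r, start 0; Z[27]=0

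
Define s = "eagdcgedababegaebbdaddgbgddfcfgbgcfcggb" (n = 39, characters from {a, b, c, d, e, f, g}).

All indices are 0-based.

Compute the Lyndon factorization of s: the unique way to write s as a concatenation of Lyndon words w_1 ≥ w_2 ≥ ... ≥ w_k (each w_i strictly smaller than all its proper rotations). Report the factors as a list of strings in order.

emit factor 1: 'e' (i=0, period=1)
emit factor 2: 'agdcged' (i=1, period=7)
emit factor 3: 'ababegaebbdaddgbgddfcfgbgcfcggb' (i=8, period=31)

["e", "agdcged", "ababegaebbdaddgbgddfcfgbgcfcggb"]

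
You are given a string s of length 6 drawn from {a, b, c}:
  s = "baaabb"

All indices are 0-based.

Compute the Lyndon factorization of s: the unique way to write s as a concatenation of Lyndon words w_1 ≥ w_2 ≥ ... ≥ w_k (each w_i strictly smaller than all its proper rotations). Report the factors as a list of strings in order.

["b", "aaabb"]

emit factor 1: 'b' (i=0, period=1)
emit factor 2: 'aaabb' (i=1, period=5)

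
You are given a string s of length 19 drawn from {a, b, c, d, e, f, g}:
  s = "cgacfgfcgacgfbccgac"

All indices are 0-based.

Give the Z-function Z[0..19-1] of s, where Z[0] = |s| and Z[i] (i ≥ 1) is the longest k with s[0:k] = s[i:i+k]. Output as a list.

Z[0]=19
i=1: fresh scan; Z[1]=0
i=2: fresh scan; Z[2]=0
i=3: fresh scan; Z[3]=1 scan→box=[3,4)
i=4: fresh scan; Z[4]=0
i=5: fresh scan; Z[5]=0
i=6: fresh scan; Z[6]=0
i=7: fresh scan; Z[7]=4 scan→box=[7,11)
i=8: min(r-i=3, Z[1]=0)=0; Z[8]=0
i=9: min(r-i=2, Z[2]=0)=0; Z[9]=0
i=10: min(r-i=1, Z[3]=1)=1; Z[10]=2 scan→box=[10,12)
i=11: min(r-i=1, Z[1]=0)=0; Z[11]=0
i=12: fresh scan; Z[12]=0
i=13: fresh scan; Z[13]=0
i=14: fresh scan; Z[14]=1 scan→box=[14,15)
i=15: fresh scan; Z[15]=4 scan→box=[15,19)
i=16: min(r-i=3, Z[1]=0)=0; Z[16]=0
i=17: min(r-i=2, Z[2]=0)=0; Z[17]=0
i=18: min(r-i=1, Z[3]=1)=1; Z[18]=1

[19, 0, 0, 1, 0, 0, 0, 4, 0, 0, 2, 0, 0, 0, 1, 4, 0, 0, 1]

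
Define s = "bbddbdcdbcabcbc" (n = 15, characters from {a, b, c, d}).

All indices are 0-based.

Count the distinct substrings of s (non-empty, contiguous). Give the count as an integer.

105

rank | idx | suffix
   0 |  10 | abcbc
   1 |   0 | bbddbdcdbcabcbc
   2 |  13 | bc
   3 |   8 | bcabcbc
   4 |  11 | bcbc
   5 |   4 | bdcdbcabcbc
   6 |   1 | bddbdcdbcabcbc
   7 |  14 | c
   8 |   9 | cabcbc
   9 |  12 | cbc
  10 |   6 | cdbcabcbc
  11 |   7 | dbcabcbc
  12 |   3 | dbdcdbcabcbc
  13 |   5 | dcdbcabcbc
  14 |   2 | ddbdcdbcabcbc

SA = [10, 0, 13, 8, 11, 4, 1, 14, 9, 12, 6, 7, 3, 5, 2]
[i] adj suffixes → lcp
  [1] 10/0 → 0 ('')
  [2] 0/13 → 1 ('b')
  [3] 13/8 → 2 ('bc')
  [4] 8/11 → 2 ('bc')
  [5] 11/4 → 1 ('b')
  [6] 4/1 → 2 ('bd')
  [7] 1/14 → 0 ('')
  [8] 14/9 → 1 ('c')
  [9] 9/12 → 1 ('c')
  [10] 12/6 → 1 ('c')
  [11] 6/7 → 0 ('')
  [12] 7/3 → 2 ('db')
  [13] 3/5 → 1 ('d')
  [14] 5/2 → 1 ('d')

n(n+1)/2 = 15·16/2 = 120
Σ LCP = 0 + 0 + 1 + 2 + 2 + 1 + 2 + 0 + 1 + 1 + 1 + 0 + 2 + 1 + 1 = 15
distinct = 120 − 15 = 105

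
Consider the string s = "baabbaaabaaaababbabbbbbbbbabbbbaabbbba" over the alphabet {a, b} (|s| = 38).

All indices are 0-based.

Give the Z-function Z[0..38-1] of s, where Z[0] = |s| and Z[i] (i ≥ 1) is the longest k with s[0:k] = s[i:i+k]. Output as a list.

Z[0]=38
i=1: i≥r, start 0; Z[1]=0
i=2: i≥r, start 0; Z[2]=0
i=3: i≥r, start 0; Z[3]=1 scan→box=[3,4)
i=4: i≥r, start 0; Z[4]=3 scan→box=[4,7)
i=5: min(r-i=2, Z[1]=0)=0; Z[5]=0
i=6: min(r-i=1, Z[2]=0)=0; Z[6]=0
i=7: i≥r, start 0; Z[7]=0
i=8: i≥r, start 0; Z[8]=3 scan→box=[8,11)
i=9: min(r-i=2, Z[1]=0)=0; Z[9]=0
i=10: min(r-i=1, Z[2]=0)=0; Z[10]=0
i=11: i≥r, start 0; Z[11]=0
i=12: i≥r, start 0; Z[12]=0
i=13: i≥r, start 0; Z[13]=2 scan→box=[13,15)
i=14: min(r-i=1, Z[1]=0)=0; Z[14]=0
i=15: i≥r, start 0; Z[15]=1 scan→box=[15,16)
i=16: i≥r, start 0; Z[16]=2 scan→box=[16,18)
i=17: min(r-i=1, Z[1]=0)=0; Z[17]=0
i=18: i≥r, start 0; Z[18]=1 scan→box=[18,19)
i=19: i≥r, start 0; Z[19]=1 scan→box=[19,20)
i=20: i≥r, start 0; Z[20]=1 scan→box=[20,21)
i=21: i≥r, start 0; Z[21]=1 scan→box=[21,22)
i=22: i≥r, start 0; Z[22]=1 scan→box=[22,23)
i=23: i≥r, start 0; Z[23]=1 scan→box=[23,24)
i=24: i≥r, start 0; Z[24]=1 scan→box=[24,25)
i=25: i≥r, start 0; Z[25]=2 scan→box=[25,27)
i=26: min(r-i=1, Z[1]=0)=0; Z[26]=0
i=27: i≥r, start 0; Z[27]=1 scan→box=[27,28)
i=28: i≥r, start 0; Z[28]=1 scan→box=[28,29)
i=29: i≥r, start 0; Z[29]=1 scan→box=[29,30)
i=30: i≥r, start 0; Z[30]=5 scan→box=[30,35)
i=31: min(r-i=4, Z[1]=0)=0; Z[31]=0
i=32: min(r-i=3, Z[2]=0)=0; Z[32]=0
i=33: min(r-i=2, Z[3]=1)=1; Z[33]=1
i=34: min(r-i=1, Z[4]=3)=1; Z[34]=1
i=35: i≥r, start 0; Z[35]=1 scan→box=[35,36)
i=36: i≥r, start 0; Z[36]=2 scan→box=[36,38)
i=37: min(r-i=1, Z[1]=0)=0; Z[37]=0

[38, 0, 0, 1, 3, 0, 0, 0, 3, 0, 0, 0, 0, 2, 0, 1, 2, 0, 1, 1, 1, 1, 1, 1, 1, 2, 0, 1, 1, 1, 5, 0, 0, 1, 1, 1, 2, 0]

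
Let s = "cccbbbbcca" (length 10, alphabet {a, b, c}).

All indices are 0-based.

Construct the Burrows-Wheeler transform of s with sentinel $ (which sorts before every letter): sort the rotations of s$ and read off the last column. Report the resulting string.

accbbbccbc$

rank  rotation     last
    0  $cccbbbbcca  a
    1  a$cccbbbbcc  c
    2  bbbbcca$ccc  c
    3  bbbcca$cccb  b
    4  bbcca$cccbb  b
    5  bcca$cccbbb  b
    6  ca$cccbbbbc  c
    7  cbbbbcca$cc  c
    8  cca$cccbbbb  b
    9  ccbbbbcca$c  c
   10  cccbbbbcca$  $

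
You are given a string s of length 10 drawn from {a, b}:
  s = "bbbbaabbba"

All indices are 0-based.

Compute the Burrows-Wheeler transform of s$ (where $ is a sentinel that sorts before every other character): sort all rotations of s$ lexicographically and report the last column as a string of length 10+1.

abbabbbbab$

rank  rotation     last
    0  $bbbbaabbba  a
    1  a$bbbbaabbb  b
    2  aabbba$bbbb  b
    3  abbba$bbbba  a
    4  ba$bbbbaabb  b
    5  baabbba$bbb  b
    6  bba$bbbbaab  b
    7  bbaabbba$bb  b
    8  bbba$bbbbaa  a
    9  bbbaabbba$b  b
   10  bbbbaabbba$  $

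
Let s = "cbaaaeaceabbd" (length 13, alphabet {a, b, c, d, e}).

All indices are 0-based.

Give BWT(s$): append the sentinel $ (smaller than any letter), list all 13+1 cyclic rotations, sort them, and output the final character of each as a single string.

rank  rotation        last
    0  $cbaaaeaceabbd  d
    1  aaaeaceabbd$cb  b
    2  aaeaceabbd$cba  a
    3  abbd$cbaaaeace  e
    4  aceabbd$cbaaae  e
    5  aeaceabbd$cbaa  a
    6  baaaeaceabbd$c  c
    7  bbd$cbaaaeacea  a
    8  bd$cbaaaeaceab  b
    9  cbaaaeaceabbd$  $
   10  ceabbd$cbaaaea  a
   11  d$cbaaaeaceabb  b
   12  eabbd$cbaaaeac  c
   13  eaceabbd$cbaaa  a

dbaeeacab$abca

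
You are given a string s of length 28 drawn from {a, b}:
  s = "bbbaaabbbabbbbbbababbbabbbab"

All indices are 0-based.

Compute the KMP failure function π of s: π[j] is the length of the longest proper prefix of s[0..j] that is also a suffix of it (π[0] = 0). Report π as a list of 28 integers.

π[0] = 0
j=1 s[j]='b': π[1]=1 (border 'b')
j=2 s[j]='b': π[2]=2 (border 'bb')
j=3 s[j]='a': k: 2→1→0; π[3]=0 (border '')
j=4 s[j]='a': π[4]=0 (border '')
j=5 s[j]='a': π[5]=0 (border '')
j=6 s[j]='b': π[6]=1 (border 'b')
j=7 s[j]='b': π[7]=2 (border 'bb')
j=8 s[j]='b': π[8]=3 (border 'bbb')
j=9 s[j]='a': π[9]=4 (border 'bbba')
j=10 s[j]='b': k: 4→0; π[10]=1 (border 'b')
j=11 s[j]='b': π[11]=2 (border 'bb')
j=12 s[j]='b': π[12]=3 (border 'bbb')
j=13 s[j]='b': k: 3→2; π[13]=3 (border 'bbb')
j=14 s[j]='b': k: 3→2; π[14]=3 (border 'bbb')
j=15 s[j]='b': k: 3→2; π[15]=3 (border 'bbb')
j=16 s[j]='a': π[16]=4 (border 'bbba')
j=17 s[j]='b': k: 4→0; π[17]=1 (border 'b')
j=18 s[j]='a': k: 1→0; π[18]=0 (border '')
j=19 s[j]='b': π[19]=1 (border 'b')
j=20 s[j]='b': π[20]=2 (border 'bb')
j=21 s[j]='b': π[21]=3 (border 'bbb')
j=22 s[j]='a': π[22]=4 (border 'bbba')
j=23 s[j]='b': k: 4→0; π[23]=1 (border 'b')
j=24 s[j]='b': π[24]=2 (border 'bb')
j=25 s[j]='b': π[25]=3 (border 'bbb')
j=26 s[j]='a': π[26]=4 (border 'bbba')
j=27 s[j]='b': k: 4→0; π[27]=1 (border 'b')

[0, 1, 2, 0, 0, 0, 1, 2, 3, 4, 1, 2, 3, 3, 3, 3, 4, 1, 0, 1, 2, 3, 4, 1, 2, 3, 4, 1]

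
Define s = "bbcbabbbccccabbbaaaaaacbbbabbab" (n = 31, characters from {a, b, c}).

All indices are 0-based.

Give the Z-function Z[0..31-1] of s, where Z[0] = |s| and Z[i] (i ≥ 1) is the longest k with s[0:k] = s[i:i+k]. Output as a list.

[31, 1, 0, 1, 0, 2, 3, 1, 0, 0, 0, 0, 0, 2, 2, 1, 0, 0, 0, 0, 0, 0, 0, 2, 2, 1, 0, 2, 1, 0, 1]

Z[0]=31
i=1: i≥r, start 0; Z[1]=1 grow→box=[1,2)
i=2: i≥r, start 0; Z[2]=0
i=3: i≥r, start 0; Z[3]=1 grow→box=[3,4)
i=4: i≥r, start 0; Z[4]=0
i=5: i≥r, start 0; Z[5]=2 grow→box=[5,7)
i=6: min(r-i=1, Z[1]=1)=1; Z[6]=3 grow→box=[6,9)
i=7: min(r-i=2, Z[1]=1)=1; Z[7]=1
i=8: min(r-i=1, Z[2]=0)=0; Z[8]=0
i=9: i≥r, start 0; Z[9]=0
i=10: i≥r, start 0; Z[10]=0
i=11: i≥r, start 0; Z[11]=0
i=12: i≥r, start 0; Z[12]=0
i=13: i≥r, start 0; Z[13]=2 grow→box=[13,15)
i=14: min(r-i=1, Z[1]=1)=1; Z[14]=2 grow→box=[14,16)
i=15: min(r-i=1, Z[1]=1)=1; Z[15]=1
i=16: i≥r, start 0; Z[16]=0
i=17: i≥r, start 0; Z[17]=0
i=18: i≥r, start 0; Z[18]=0
i=19: i≥r, start 0; Z[19]=0
i=20: i≥r, start 0; Z[20]=0
i=21: i≥r, start 0; Z[21]=0
i=22: i≥r, start 0; Z[22]=0
i=23: i≥r, start 0; Z[23]=2 grow→box=[23,25)
i=24: min(r-i=1, Z[1]=1)=1; Z[24]=2 grow→box=[24,26)
i=25: min(r-i=1, Z[1]=1)=1; Z[25]=1
i=26: i≥r, start 0; Z[26]=0
i=27: i≥r, start 0; Z[27]=2 grow→box=[27,29)
i=28: min(r-i=1, Z[1]=1)=1; Z[28]=1
i=29: i≥r, start 0; Z[29]=0
i=30: i≥r, start 0; Z[30]=1 grow→box=[30,31)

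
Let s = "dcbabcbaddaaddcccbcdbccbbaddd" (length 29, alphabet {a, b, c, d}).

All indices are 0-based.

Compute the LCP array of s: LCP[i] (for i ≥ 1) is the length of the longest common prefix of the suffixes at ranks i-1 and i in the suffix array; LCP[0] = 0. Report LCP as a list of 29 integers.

[0, 1, 1, 3, 3, 0, 2, 4, 1, 1, 2, 2, 0, 3, 2, 2, 1, 3, 2, 1, 0, 1, 1, 1, 2, 1, 2, 2, 2]

sorted suffixes:
  #0 SA[0]=10  'aaddcccbcdbccbbaddd'
  #1 SA[1]=3  'abcbaddaaddcccbcdbccbbaddd'
  #2 SA[2]=7  'addaaddcccbcdbccbbaddd'
  #3 SA[3]=11  'addcccbcdbccbbaddd'
  #4 SA[4]=25  'addd'
  #5 SA[5]=2  'babcbaddaaddcccbcdbccbbaddd'
  #6 SA[6]=6  'baddaaddcccbcdbccbbaddd'
  #7 SA[7]=24  'baddd'
  #8 SA[8]=23  'bbaddd'
  #9 SA[9]=4  'bcbaddaaddcccbcdbccbbaddd'
  #10 SA[10]=20  'bccbbaddd'
  #11 SA[11]=17  'bcdbccbbaddd'
  #12 SA[12]=1  'cbabcbaddaaddcccbcdbccbbaddd'
  #13 SA[13]=5  'cbaddaaddcccbcdbccbbaddd'
  #14 SA[14]=22  'cbbaddd'
  #15 SA[15]=16  'cbcdbccbbaddd'
  #16 SA[16]=21  'ccbbaddd'
  #17 SA[17]=15  'ccbcdbccbbaddd'
  #18 SA[18]=14  'cccbcdbccbbaddd'
  #19 SA[19]=18  'cdbccbbaddd'
  #20 SA[20]=28  'd'
  #21 SA[21]=9  'daaddcccbcdbccbbaddd'
  #22 SA[22]=19  'dbccbbaddd'
  #23 SA[23]=0  'dcbabcbaddaaddcccbcdbccbbaddd'
  #24 SA[24]=13  'dcccbcdbccbbaddd'
  #25 SA[25]=27  'dd'
  #26 SA[26]=8  'ddaaddcccbcdbccbbaddd'
  #27 SA[27]=12  'ddcccbcdbccbbaddd'
  #28 SA[28]=26  'ddd'

SA = [10, 3, 7, 11, 25, 2, 6, 24, 23, 4, 20, 17, 1, 5, 22, 16, 21, 15, 14, 18, 28, 9, 19, 0, 13, 27, 8, 12, 26]
i: (SA[i-1],SA[i]) lcp shared
  1: (10,3) 1 'a'
  2: (3,7) 1 'a'
  3: (7,11) 3 'add'
  4: (11,25) 3 'add'
  5: (25,2) 0 ''
  6: (2,6) 2 'ba'
  7: (6,24) 4 'badd'
  8: (24,23) 1 'b'
  9: (23,4) 1 'b'
  10: (4,20) 2 'bc'
  11: (20,17) 2 'bc'
  12: (17,1) 0 ''
  13: (1,5) 3 'cba'
  14: (5,22) 2 'cb'
  15: (22,16) 2 'cb'
  16: (16,21) 1 'c'
  17: (21,15) 3 'ccb'
  18: (15,14) 2 'cc'
  19: (14,18) 1 'c'
  20: (18,28) 0 ''
  21: (28,9) 1 'd'
  22: (9,19) 1 'd'
  23: (19,0) 1 'd'
  24: (0,13) 2 'dc'
  25: (13,27) 1 'd'
  26: (27,8) 2 'dd'
  27: (8,12) 2 'dd'
  28: (12,26) 2 'dd'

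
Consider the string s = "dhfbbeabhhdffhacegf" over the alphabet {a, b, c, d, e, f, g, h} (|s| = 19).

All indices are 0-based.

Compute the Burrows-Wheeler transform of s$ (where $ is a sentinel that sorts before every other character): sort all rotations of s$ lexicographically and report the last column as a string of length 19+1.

fehfbaah$bcghdfefhdb

rank  rotation              last
    0  $dhfbbeabhhdffhacegf  f
    1  abhhdffhacegf$dhfbbe  e
    2  acegf$dhfbbeabhhdffh  h
    3  bbeabhhdffhacegf$dhf  f
    4  beabhhdffhacegf$dhfb  b
    5  bhhdffhacegf$dhfbbea  a
    6  cegf$dhfbbeabhhdffha  a
    7  dffhacegf$dhfbbeabhh  h
    8  dhfbbeabhhdffhacegf$  $
    9  eabhhdffhacegf$dhfbb  b
   10  egf$dhfbbeabhhdffhac  c
   11  f$dhfbbeabhhdffhaceg  g
   12  fbbeabhhdffhacegf$dh  h
   13  ffhacegf$dhfbbeabhhd  d
   14  fhacegf$dhfbbeabhhdf  f
   15  gf$dhfbbeabhhdffhace  e
   16  hacegf$dhfbbeabhhdff  f
   17  hdffhacegf$dhfbbeabh  h
   18  hfbbeabhhdffhacegf$d  d
   19  hhdffhacegf$dhfbbeab  b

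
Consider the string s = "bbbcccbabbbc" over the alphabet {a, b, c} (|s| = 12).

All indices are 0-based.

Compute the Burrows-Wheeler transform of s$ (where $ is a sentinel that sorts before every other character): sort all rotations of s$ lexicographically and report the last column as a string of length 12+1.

cbca$bbbbbccb

rank  rotation       last
    0  $bbbcccbabbbc  c
    1  abbbc$bbbcccb  b
    2  babbbc$bbbccc  c
    3  bbbc$bbbcccba  a
    4  bbbcccbabbbc$  $
    5  bbc$bbbcccbab  b
    6  bbcccbabbbc$b  b
    7  bc$bbbcccbabb  b
    8  bcccbabbbc$bb  b
    9  c$bbbcccbabbb  b
   10  cbabbbc$bbbcc  c
   11  ccbabbbc$bbbc  c
   12  cccbabbbc$bbb  b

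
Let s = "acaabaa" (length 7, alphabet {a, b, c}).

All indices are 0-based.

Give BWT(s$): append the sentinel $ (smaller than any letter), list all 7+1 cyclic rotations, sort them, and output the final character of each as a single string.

aabca$aa

rank  rotation  last
    0  $acaabaa  a
    1  a$acaaba  a
    2  aa$acaab  b
    3  aabaa$ac  c
    4  abaa$aca  a
    5  acaabaa$  $
    6  baa$acaa  a
    7  caabaa$a  a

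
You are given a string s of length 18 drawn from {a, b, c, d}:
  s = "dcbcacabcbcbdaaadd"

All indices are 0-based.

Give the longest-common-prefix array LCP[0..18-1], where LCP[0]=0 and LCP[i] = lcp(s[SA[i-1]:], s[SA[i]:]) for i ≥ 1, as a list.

rank | idx | suffix
   0 |  13 | aaadd
   1 |  14 | aadd
   2 |   6 | abcbcbdaaadd
   3 |   4 | acabcbcbdaaadd
   4 |  15 | add
   5 |   2 | bcacabcbcbdaaadd
   6 |   7 | bcbcbdaaadd
   7 |   9 | bcbdaaadd
   8 |  11 | bdaaadd
   9 |   5 | cabcbcbdaaadd
  10 |   3 | cacabcbcbdaaadd
  11 |   1 | cbcacabcbcbdaaadd
  12 |   8 | cbcbdaaadd
  13 |  10 | cbdaaadd
  14 |  17 | d
  15 |  12 | daaadd
  16 |   0 | dcbcacabcbcbdaaadd
  17 |  16 | dd

SA = [13, 14, 6, 4, 15, 2, 7, 9, 11, 5, 3, 1, 8, 10, 17, 12, 0, 16]
rank  pair      lcp
   1  s[13:],s[14:]  2  'aa'
   2  s[14:],s[6:]  1  'a'
   3  s[6:],s[4:]  1  'a'
   4  s[4:],s[15:]  1  'a'
   5  s[15:],s[2:]  0  ''
   6  s[2:],s[7:]  2  'bc'
   7  s[7:],s[9:]  3  'bcb'
   8  s[9:],s[11:]  1  'b'
   9  s[11:],s[5:]  0  ''
  10  s[5:],s[3:]  2  'ca'
  11  s[3:],s[1:]  1  'c'
  12  s[1:],s[8:]  3  'cbc'
  13  s[8:],s[10:]  2  'cb'
  14  s[10:],s[17:]  0  ''
  15  s[17:],s[12:]  1  'd'
  16  s[12:],s[0:]  1  'd'
  17  s[0:],s[16:]  1  'd'

[0, 2, 1, 1, 1, 0, 2, 3, 1, 0, 2, 1, 3, 2, 0, 1, 1, 1]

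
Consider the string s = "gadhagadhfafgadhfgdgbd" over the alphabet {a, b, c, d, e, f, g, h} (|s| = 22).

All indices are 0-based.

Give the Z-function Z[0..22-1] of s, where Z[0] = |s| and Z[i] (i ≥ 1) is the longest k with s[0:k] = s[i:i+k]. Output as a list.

[22, 0, 0, 0, 0, 4, 0, 0, 0, 0, 0, 0, 4, 0, 0, 0, 0, 1, 0, 1, 0, 0]

Z[0]=22
i=1: outside box; Z[1]=0
i=2: outside box; Z[2]=0
i=3: outside box; Z[3]=0
i=4: outside box; Z[4]=0
i=5: outside box; Z[5]=4 grow→box=[5,9)
i=6: min(r-i=3, Z[1]=0)=0; Z[6]=0
i=7: min(r-i=2, Z[2]=0)=0; Z[7]=0
i=8: min(r-i=1, Z[3]=0)=0; Z[8]=0
i=9: outside box; Z[9]=0
i=10: outside box; Z[10]=0
i=11: outside box; Z[11]=0
i=12: outside box; Z[12]=4 grow→box=[12,16)
i=13: min(r-i=3, Z[1]=0)=0; Z[13]=0
i=14: min(r-i=2, Z[2]=0)=0; Z[14]=0
i=15: min(r-i=1, Z[3]=0)=0; Z[15]=0
i=16: outside box; Z[16]=0
i=17: outside box; Z[17]=1 grow→box=[17,18)
i=18: outside box; Z[18]=0
i=19: outside box; Z[19]=1 grow→box=[19,20)
i=20: outside box; Z[20]=0
i=21: outside box; Z[21]=0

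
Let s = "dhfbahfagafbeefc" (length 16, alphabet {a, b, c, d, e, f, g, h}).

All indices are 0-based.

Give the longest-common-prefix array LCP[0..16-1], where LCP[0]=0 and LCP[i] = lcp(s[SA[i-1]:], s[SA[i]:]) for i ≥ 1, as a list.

[0, 1, 1, 0, 1, 0, 0, 0, 1, 0, 1, 2, 1, 0, 0, 2]

rank | idx | suffix
   0 |   9 | afbeefc
   1 |   7 | agafbeefc
   2 |   4 | ahfagafbeefc
   3 |   3 | bahfagafbeefc
   4 |  11 | beefc
   5 |  15 | c
   6 |   0 | dhfbahfagafbeefc
   7 |  12 | eefc
   8 |  13 | efc
   9 |   6 | fagafbeefc
  10 |   2 | fbahfagafbeefc
  11 |  10 | fbeefc
  12 |  14 | fc
  13 |   8 | gafbeefc
  14 |   5 | hfagafbeefc
  15 |   1 | hfbahfagafbeefc

SA = [9, 7, 4, 3, 11, 15, 0, 12, 13, 6, 2, 10, 14, 8, 5, 1]
i: (SA[i-1],SA[i]) lcp shared
  1: (9,7) 1 'a'
  2: (7,4) 1 'a'
  3: (4,3) 0 ''
  4: (3,11) 1 'b'
  5: (11,15) 0 ''
  6: (15,0) 0 ''
  7: (0,12) 0 ''
  8: (12,13) 1 'e'
  9: (13,6) 0 ''
  10: (6,2) 1 'f'
  11: (2,10) 2 'fb'
  12: (10,14) 1 'f'
  13: (14,8) 0 ''
  14: (8,5) 0 ''
  15: (5,1) 2 'hf'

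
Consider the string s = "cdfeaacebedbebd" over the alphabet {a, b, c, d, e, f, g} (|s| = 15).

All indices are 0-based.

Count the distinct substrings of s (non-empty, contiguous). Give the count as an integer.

rank→(start, suffix):
  0 → (4, 'aacebedbebd')
  1 → (5, 'acebedbebd')
  2 → (13, 'bd')
  3 → (11, 'bebd')
  4 → (8, 'bedbebd')
  5 → (0, 'cdfeaacebedbebd')
  6 → (6, 'cebedbebd')
  7 → (14, 'd')
  8 → (10, 'dbebd')
  9 → (1, 'dfeaacebedbebd')
  10 → (3, 'eaacebedbebd')
  11 → (12, 'ebd')
  12 → (7, 'ebedbebd')
  13 → (9, 'edbebd')
  14 → (2, 'feaacebedbebd')

SA = [4, 5, 13, 11, 8, 0, 6, 14, 10, 1, 3, 12, 7, 9, 2]
rank  pair      lcp
   1  s[4:],s[5:]  1  'a'
   2  s[5:],s[13:]  0  ''
   3  s[13:],s[11:]  1  'b'
   4  s[11:],s[8:]  2  'be'
   5  s[8:],s[0:]  0  ''
   6  s[0:],s[6:]  1  'c'
   7  s[6:],s[14:]  0  ''
   8  s[14:],s[10:]  1  'd'
   9  s[10:],s[1:]  1  'd'
  10  s[1:],s[3:]  0  ''
  11  s[3:],s[12:]  1  'e'
  12  s[12:],s[7:]  2  'eb'
  13  s[7:],s[9:]  1  'e'
  14  s[9:],s[2:]  0  ''

n(n+1)/2 = 15·16/2 = 120
Σ LCP = 0 + 1 + 0 + 1 + 2 + 0 + 1 + 0 + 1 + 1 + 0 + 1 + 2 + 1 + 0 = 11
distinct = 120 − 11 = 109

109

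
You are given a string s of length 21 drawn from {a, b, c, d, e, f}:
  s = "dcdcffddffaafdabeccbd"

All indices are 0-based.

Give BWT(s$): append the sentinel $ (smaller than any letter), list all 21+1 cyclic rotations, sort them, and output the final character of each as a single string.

rank  rotation                last
    0  $dcdcffddffaafdabeccbd  d
    1  aafdabeccbd$dcdcffddff  f
    2  abeccbd$dcdcffddffaafd  d
    3  afdabeccbd$dcdcffddffa  a
    4  bd$dcdcffddffaafdabecc  c
    5  beccbd$dcdcffddffaafda  a
    6  cbd$dcdcffddffaafdabec  c
    7  ccbd$dcdcffddffaafdabe  e
    8  cdcffddffaafdabeccbd$d  d
    9  cffddffaafdabeccbd$dcd  d
   10  d$dcdcffddffaafdabeccb  b
   11  dabeccbd$dcdcffddffaaf  f
   12  dcdcffddffaafdabeccbd$  $
   13  dcffddffaafdabeccbd$dc  c
   14  ddffaafdabeccbd$dcdcff  f
   15  dffaafdabeccbd$dcdcffd  d
   16  eccbd$dcdcffddffaafdab  b
   17  faafdabeccbd$dcdcffddf  f
   18  fdabeccbd$dcdcffddffaa  a
   19  fddffaafdabeccbd$dcdcf  f
   20  ffaafdabeccbd$dcdcffdd  d
   21  ffddffaafdabeccbd$dcdc  c

dfdacaceddbf$cfdbfafdc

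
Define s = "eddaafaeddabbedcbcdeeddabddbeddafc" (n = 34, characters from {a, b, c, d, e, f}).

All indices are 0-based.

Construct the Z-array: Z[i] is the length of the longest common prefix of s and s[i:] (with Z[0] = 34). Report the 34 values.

[34, 0, 0, 0, 0, 0, 0, 4, 0, 0, 0, 0, 0, 2, 0, 0, 0, 0, 0, 1, 4, 0, 0, 0, 0, 0, 0, 0, 4, 0, 0, 0, 0, 0]

Z[0]=34
i=1: outside box; Z[1]=0
i=2: outside box; Z[2]=0
i=3: outside box; Z[3]=0
i=4: outside box; Z[4]=0
i=5: outside box; Z[5]=0
i=6: outside box; Z[6]=0
i=7: outside box; Z[7]=4 scan→box=[7,11)
i=8: min(r-i=3, Z[1]=0)=0; Z[8]=0
i=9: min(r-i=2, Z[2]=0)=0; Z[9]=0
i=10: min(r-i=1, Z[3]=0)=0; Z[10]=0
i=11: outside box; Z[11]=0
i=12: outside box; Z[12]=0
i=13: outside box; Z[13]=2 scan→box=[13,15)
i=14: min(r-i=1, Z[1]=0)=0; Z[14]=0
i=15: outside box; Z[15]=0
i=16: outside box; Z[16]=0
i=17: outside box; Z[17]=0
i=18: outside box; Z[18]=0
i=19: outside box; Z[19]=1 scan→box=[19,20)
i=20: outside box; Z[20]=4 scan→box=[20,24)
i=21: min(r-i=3, Z[1]=0)=0; Z[21]=0
i=22: min(r-i=2, Z[2]=0)=0; Z[22]=0
i=23: min(r-i=1, Z[3]=0)=0; Z[23]=0
i=24: outside box; Z[24]=0
i=25: outside box; Z[25]=0
i=26: outside box; Z[26]=0
i=27: outside box; Z[27]=0
i=28: outside box; Z[28]=4 scan→box=[28,32)
i=29: min(r-i=3, Z[1]=0)=0; Z[29]=0
i=30: min(r-i=2, Z[2]=0)=0; Z[30]=0
i=31: min(r-i=1, Z[3]=0)=0; Z[31]=0
i=32: outside box; Z[32]=0
i=33: outside box; Z[33]=0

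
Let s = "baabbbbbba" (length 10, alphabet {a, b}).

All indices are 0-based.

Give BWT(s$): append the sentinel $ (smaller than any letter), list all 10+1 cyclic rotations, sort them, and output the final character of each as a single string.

abbab$bbbba

rank  rotation     last
    0  $baabbbbbba  a
    1  a$baabbbbbb  b
    2  aabbbbbba$b  b
    3  abbbbbba$ba  a
    4  ba$baabbbbb  b
    5  baabbbbbba$  $
    6  bba$baabbbb  b
    7  bbba$baabbb  b
    8  bbbba$baabb  b
    9  bbbbba$baab  b
   10  bbbbbba$baa  a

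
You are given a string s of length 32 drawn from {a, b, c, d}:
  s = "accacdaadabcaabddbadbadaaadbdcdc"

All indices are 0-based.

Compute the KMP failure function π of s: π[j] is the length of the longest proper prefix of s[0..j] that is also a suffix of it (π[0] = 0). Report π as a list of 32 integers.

π[0] = 0
j=1 s[j]='c': π[1]=0 (border '')
j=2 s[j]='c': π[2]=0 (border '')
j=3 s[j]='a': π[3]=1 (border 'a')
j=4 s[j]='c': π[4]=2 (border 'ac')
j=5 s[j]='d': k: 2→0; π[5]=0 (border '')
j=6 s[j]='a': π[6]=1 (border 'a')
j=7 s[j]='a': k: 1→0; π[7]=1 (border 'a')
j=8 s[j]='d': k: 1→0; π[8]=0 (border '')
j=9 s[j]='a': π[9]=1 (border 'a')
j=10 s[j]='b': k: 1→0; π[10]=0 (border '')
j=11 s[j]='c': π[11]=0 (border '')
j=12 s[j]='a': π[12]=1 (border 'a')
j=13 s[j]='a': k: 1→0; π[13]=1 (border 'a')
j=14 s[j]='b': k: 1→0; π[14]=0 (border '')
j=15 s[j]='d': π[15]=0 (border '')
j=16 s[j]='d': π[16]=0 (border '')
j=17 s[j]='b': π[17]=0 (border '')
j=18 s[j]='a': π[18]=1 (border 'a')
j=19 s[j]='d': k: 1→0; π[19]=0 (border '')
j=20 s[j]='b': π[20]=0 (border '')
j=21 s[j]='a': π[21]=1 (border 'a')
j=22 s[j]='d': k: 1→0; π[22]=0 (border '')
j=23 s[j]='a': π[23]=1 (border 'a')
j=24 s[j]='a': k: 1→0; π[24]=1 (border 'a')
j=25 s[j]='a': k: 1→0; π[25]=1 (border 'a')
j=26 s[j]='d': k: 1→0; π[26]=0 (border '')
j=27 s[j]='b': π[27]=0 (border '')
j=28 s[j]='d': π[28]=0 (border '')
j=29 s[j]='c': π[29]=0 (border '')
j=30 s[j]='d': π[30]=0 (border '')
j=31 s[j]='c': π[31]=0 (border '')

[0, 0, 0, 1, 2, 0, 1, 1, 0, 1, 0, 0, 1, 1, 0, 0, 0, 0, 1, 0, 0, 1, 0, 1, 1, 1, 0, 0, 0, 0, 0, 0]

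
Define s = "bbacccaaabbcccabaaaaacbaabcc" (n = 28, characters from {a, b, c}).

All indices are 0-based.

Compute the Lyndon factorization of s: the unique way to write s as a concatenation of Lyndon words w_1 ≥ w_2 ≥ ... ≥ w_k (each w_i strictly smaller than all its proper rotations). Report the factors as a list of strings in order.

["b", "b", "accc", "aaabbcccab", "aaaaacbaabcc"]

emit factor 1: 'b' (i=0, period=1)
emit factor 2: 'b' (i=1, period=1)
emit factor 3: 'accc' (i=2, period=4)
emit factor 4: 'aaabbcccab' (i=6, period=10)
emit factor 5: 'aaaaacbaabcc' (i=16, period=12)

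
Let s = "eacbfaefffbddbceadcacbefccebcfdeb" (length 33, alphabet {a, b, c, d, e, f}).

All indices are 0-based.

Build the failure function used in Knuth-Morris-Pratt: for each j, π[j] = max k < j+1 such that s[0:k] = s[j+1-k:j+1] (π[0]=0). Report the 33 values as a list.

[0, 0, 0, 0, 0, 0, 1, 0, 0, 0, 0, 0, 0, 0, 0, 1, 2, 0, 0, 0, 0, 0, 1, 0, 0, 0, 1, 0, 0, 0, 0, 1, 0]

π[0] = 0
j=1 s[j]='a': π[1]=0 (border '')
j=2 s[j]='c': π[2]=0 (border '')
j=3 s[j]='b': π[3]=0 (border '')
j=4 s[j]='f': π[4]=0 (border '')
j=5 s[j]='a': π[5]=0 (border '')
j=6 s[j]='e': π[6]=1 (border 'e')
j=7 s[j]='f': k: 1→0; π[7]=0 (border '')
j=8 s[j]='f': π[8]=0 (border '')
j=9 s[j]='f': π[9]=0 (border '')
j=10 s[j]='b': π[10]=0 (border '')
j=11 s[j]='d': π[11]=0 (border '')
j=12 s[j]='d': π[12]=0 (border '')
j=13 s[j]='b': π[13]=0 (border '')
j=14 s[j]='c': π[14]=0 (border '')
j=15 s[j]='e': π[15]=1 (border 'e')
j=16 s[j]='a': π[16]=2 (border 'ea')
j=17 s[j]='d': k: 2→0; π[17]=0 (border '')
j=18 s[j]='c': π[18]=0 (border '')
j=19 s[j]='a': π[19]=0 (border '')
j=20 s[j]='c': π[20]=0 (border '')
j=21 s[j]='b': π[21]=0 (border '')
j=22 s[j]='e': π[22]=1 (border 'e')
j=23 s[j]='f': k: 1→0; π[23]=0 (border '')
j=24 s[j]='c': π[24]=0 (border '')
j=25 s[j]='c': π[25]=0 (border '')
j=26 s[j]='e': π[26]=1 (border 'e')
j=27 s[j]='b': k: 1→0; π[27]=0 (border '')
j=28 s[j]='c': π[28]=0 (border '')
j=29 s[j]='f': π[29]=0 (border '')
j=30 s[j]='d': π[30]=0 (border '')
j=31 s[j]='e': π[31]=1 (border 'e')
j=32 s[j]='b': k: 1→0; π[32]=0 (border '')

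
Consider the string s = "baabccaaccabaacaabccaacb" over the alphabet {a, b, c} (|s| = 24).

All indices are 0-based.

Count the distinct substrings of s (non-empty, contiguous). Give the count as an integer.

239

rank | idx | suffix
   0 |  15 | aabccaacb
   1 |   1 | aabccaaccabaacaabccaacb
   2 |  12 | aacaabccaacb
   3 |  20 | aacb
   4 |   6 | aaccabaacaabccaacb
   5 |  10 | abaacaabccaacb
   6 |  16 | abccaacb
   7 |   2 | abccaaccabaacaabccaacb
   8 |  13 | acaabccaacb
   9 |  21 | acb
  10 |   7 | accabaacaabccaacb
  11 |  23 | b
  12 |   0 | baabccaaccabaacaabccaacb
  13 |  11 | baacaabccaacb
  14 |  17 | bccaacb
  15 |   3 | bccaaccabaacaabccaacb
  16 |  14 | caabccaacb
  17 |  19 | caacb
  18 |   5 | caaccabaacaabccaacb
  19 |   9 | cabaacaabccaacb
  20 |  22 | cb
  21 |  18 | ccaacb
  22 |   4 | ccaaccabaacaabccaacb
  23 |   8 | ccabaacaabccaacb

SA = [15, 1, 12, 20, 6, 10, 16, 2, 13, 21, 7, 23, 0, 11, 17, 3, 14, 19, 5, 9, 22, 18, 4, 8]
[i] adj suffixes → lcp
  [1] 15/1 → 8 ('aabccaac')
  [2] 1/12 → 2 ('aa')
  [3] 12/20 → 3 ('aac')
  [4] 20/6 → 3 ('aac')
  [5] 6/10 → 1 ('a')
  [6] 10/16 → 2 ('ab')
  [7] 16/2 → 7 ('abccaac')
  [8] 2/13 → 1 ('a')
  [9] 13/21 → 2 ('ac')
  [10] 21/7 → 2 ('ac')
  [11] 7/23 → 0 ('')
  [12] 23/0 → 1 ('b')
  [13] 0/11 → 3 ('baa')
  [14] 11/17 → 1 ('b')
  [15] 17/3 → 6 ('bccaac')
  [16] 3/14 → 0 ('')
  [17] 14/19 → 3 ('caa')
  [18] 19/5 → 4 ('caac')
  [19] 5/9 → 2 ('ca')
  [20] 9/22 → 1 ('c')
  [21] 22/18 → 1 ('c')
  [22] 18/4 → 5 ('ccaac')
  [23] 4/8 → 3 ('cca')

n(n+1)/2 = 24·25/2 = 300
Σ LCP = 0 + 8 + 2 + 3 + 3 + 1 + 2 + 7 + 1 + 2 + 2 + 0 + 1 + 3 + 1 + 6 + 0 + 3 + 4 + 2 + 1 + 1 + 5 + 3 = 61
distinct = 300 − 61 = 239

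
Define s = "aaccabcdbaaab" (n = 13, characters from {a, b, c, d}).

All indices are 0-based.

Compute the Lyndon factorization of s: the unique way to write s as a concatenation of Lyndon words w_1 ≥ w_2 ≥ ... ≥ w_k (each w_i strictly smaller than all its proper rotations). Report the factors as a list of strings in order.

emit factor 1: 'aaccabcdb' (i=0, period=9)
emit factor 2: 'aaab' (i=9, period=4)

["aaccabcdb", "aaab"]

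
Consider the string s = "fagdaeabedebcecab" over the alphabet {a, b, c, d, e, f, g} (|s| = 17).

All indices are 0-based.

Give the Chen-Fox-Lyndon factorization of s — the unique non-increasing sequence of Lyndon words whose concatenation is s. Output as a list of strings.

["f", "agd", "ae", "abedebcec", "ab"]

emit factor 1: 'f' (i=0, period=1)
emit factor 2: 'agd' (i=1, period=3)
emit factor 3: 'ae' (i=4, period=2)
emit factor 4: 'abedebcec' (i=6, period=9)
emit factor 5: 'ab' (i=15, period=2)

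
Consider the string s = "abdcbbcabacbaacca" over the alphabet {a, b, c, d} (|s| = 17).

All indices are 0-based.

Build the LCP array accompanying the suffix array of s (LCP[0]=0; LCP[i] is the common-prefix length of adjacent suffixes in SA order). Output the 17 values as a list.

rank→(start, suffix):
  0 → (16, 'a')
  1 → (12, 'aacca')
  2 → (7, 'abacbaacca')
  3 → (0, 'abdcbbcabacbaacca')
  4 → (9, 'acbaacca')
  5 → (13, 'acca')
  6 → (11, 'baacca')
  7 → (8, 'bacbaacca')
  8 → (4, 'bbcabacbaacca')
  9 → (5, 'bcabacbaacca')
  10 → (1, 'bdcbbcabacbaacca')
  11 → (15, 'ca')
  12 → (6, 'cabacbaacca')
  13 → (10, 'cbaacca')
  14 → (3, 'cbbcabacbaacca')
  15 → (14, 'cca')
  16 → (2, 'dcbbcabacbaacca')

SA = [16, 12, 7, 0, 9, 13, 11, 8, 4, 5, 1, 15, 6, 10, 3, 14, 2]
i: (SA[i-1],SA[i]) lcp shared
  1: (16,12) 1 'a'
  2: (12,7) 1 'a'
  3: (7,0) 2 'ab'
  4: (0,9) 1 'a'
  5: (9,13) 2 'ac'
  6: (13,11) 0 ''
  7: (11,8) 2 'ba'
  8: (8,4) 1 'b'
  9: (4,5) 1 'b'
  10: (5,1) 1 'b'
  11: (1,15) 0 ''
  12: (15,6) 2 'ca'
  13: (6,10) 1 'c'
  14: (10,3) 2 'cb'
  15: (3,14) 1 'c'
  16: (14,2) 0 ''

[0, 1, 1, 2, 1, 2, 0, 2, 1, 1, 1, 0, 2, 1, 2, 1, 0]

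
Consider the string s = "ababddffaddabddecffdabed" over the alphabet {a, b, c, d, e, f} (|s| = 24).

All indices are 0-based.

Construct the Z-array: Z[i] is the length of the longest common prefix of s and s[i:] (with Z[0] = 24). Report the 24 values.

[24, 0, 2, 0, 0, 0, 0, 0, 1, 0, 0, 2, 0, 0, 0, 0, 0, 0, 0, 0, 2, 0, 0, 0]

Z[0]=24
i=1: outside box; Z[1]=0
i=2: outside box; Z[2]=2 scan→box=[2,4)
i=3: min(r-i=1, Z[1]=0)=0; Z[3]=0
i=4: outside box; Z[4]=0
i=5: outside box; Z[5]=0
i=6: outside box; Z[6]=0
i=7: outside box; Z[7]=0
i=8: outside box; Z[8]=1 scan→box=[8,9)
i=9: outside box; Z[9]=0
i=10: outside box; Z[10]=0
i=11: outside box; Z[11]=2 scan→box=[11,13)
i=12: min(r-i=1, Z[1]=0)=0; Z[12]=0
i=13: outside box; Z[13]=0
i=14: outside box; Z[14]=0
i=15: outside box; Z[15]=0
i=16: outside box; Z[16]=0
i=17: outside box; Z[17]=0
i=18: outside box; Z[18]=0
i=19: outside box; Z[19]=0
i=20: outside box; Z[20]=2 scan→box=[20,22)
i=21: min(r-i=1, Z[1]=0)=0; Z[21]=0
i=22: outside box; Z[22]=0
i=23: outside box; Z[23]=0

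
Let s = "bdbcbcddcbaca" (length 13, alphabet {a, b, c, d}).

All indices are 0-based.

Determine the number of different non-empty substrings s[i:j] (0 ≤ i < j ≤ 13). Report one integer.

80

rank | idx | suffix
   0 |  12 | a
   1 |  10 | aca
   2 |   9 | baca
   3 |   2 | bcbcddcbaca
   4 |   4 | bcddcbaca
   5 |   0 | bdbcbcddcbaca
   6 |  11 | ca
   7 |   8 | cbaca
   8 |   3 | cbcddcbaca
   9 |   5 | cddcbaca
  10 |   1 | dbcbcddcbaca
  11 |   7 | dcbaca
  12 |   6 | ddcbaca

SA = [12, 10, 9, 2, 4, 0, 11, 8, 3, 5, 1, 7, 6]
i: (SA[i-1],SA[i]) lcp shared
  1: (12,10) 1 'a'
  2: (10,9) 0 ''
  3: (9,2) 1 'b'
  4: (2,4) 2 'bc'
  5: (4,0) 1 'b'
  6: (0,11) 0 ''
  7: (11,8) 1 'c'
  8: (8,3) 2 'cb'
  9: (3,5) 1 'c'
  10: (5,1) 0 ''
  11: (1,7) 1 'd'
  12: (7,6) 1 'd'

n(n+1)/2 = 13·14/2 = 91
Σ LCP = 0 + 1 + 0 + 1 + 2 + 1 + 0 + 1 + 2 + 1 + 0 + 1 + 1 = 11
distinct = 91 − 11 = 80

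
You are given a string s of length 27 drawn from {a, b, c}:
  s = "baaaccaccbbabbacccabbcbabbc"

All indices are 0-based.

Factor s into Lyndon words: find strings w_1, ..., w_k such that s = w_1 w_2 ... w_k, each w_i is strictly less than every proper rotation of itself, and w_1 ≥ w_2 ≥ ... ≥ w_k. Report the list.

emit factor 1: 'b' (i=0, period=1)
emit factor 2: 'aaaccaccbbabbacccabbcbabbc' (i=1, period=26)

["b", "aaaccaccbbabbacccabbcbabbc"]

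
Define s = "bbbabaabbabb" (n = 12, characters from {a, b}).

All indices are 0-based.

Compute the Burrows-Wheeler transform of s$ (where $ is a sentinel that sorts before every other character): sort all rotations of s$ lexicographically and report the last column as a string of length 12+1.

bbbbababbaba$

rank  rotation       last
    0  $bbbabaabbabb  b
    1  aabbabb$bbbab  b
    2  abaabbabb$bbb  b
    3  abb$bbbabaabb  b
    4  abbabb$bbbaba  a
    5  b$bbbabaabbab  b
    6  baabbabb$bbba  a
    7  babaabbabb$bb  b
    8  babb$bbbabaab  b
    9  bb$bbbabaabba  a
   10  bbabaabbabb$b  b
   11  bbabb$bbbabaa  a
   12  bbbabaabbabb$  $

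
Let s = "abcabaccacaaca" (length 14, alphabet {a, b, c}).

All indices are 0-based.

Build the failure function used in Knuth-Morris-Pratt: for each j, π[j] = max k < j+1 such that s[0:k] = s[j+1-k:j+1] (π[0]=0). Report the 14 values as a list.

π[0] = 0
j=1 s[j]='b': π[1]=0 (border '')
j=2 s[j]='c': π[2]=0 (border '')
j=3 s[j]='a': π[3]=1 (border 'a')
j=4 s[j]='b': π[4]=2 (border 'ab')
j=5 s[j]='a': k: 2→0; π[5]=1 (border 'a')
j=6 s[j]='c': k: 1→0; π[6]=0 (border '')
j=7 s[j]='c': π[7]=0 (border '')
j=8 s[j]='a': π[8]=1 (border 'a')
j=9 s[j]='c': k: 1→0; π[9]=0 (border '')
j=10 s[j]='a': π[10]=1 (border 'a')
j=11 s[j]='a': k: 1→0; π[11]=1 (border 'a')
j=12 s[j]='c': k: 1→0; π[12]=0 (border '')
j=13 s[j]='a': π[13]=1 (border 'a')

[0, 0, 0, 1, 2, 1, 0, 0, 1, 0, 1, 1, 0, 1]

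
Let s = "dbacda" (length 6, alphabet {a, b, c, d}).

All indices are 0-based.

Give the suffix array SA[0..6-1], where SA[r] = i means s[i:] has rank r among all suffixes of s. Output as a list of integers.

rank | idx | suffix
   0 |   5 | a
   1 |   2 | acda
   2 |   1 | bacda
   3 |   3 | cda
   4 |   4 | da
   5 |   0 | dbacda

[5, 2, 1, 3, 4, 0]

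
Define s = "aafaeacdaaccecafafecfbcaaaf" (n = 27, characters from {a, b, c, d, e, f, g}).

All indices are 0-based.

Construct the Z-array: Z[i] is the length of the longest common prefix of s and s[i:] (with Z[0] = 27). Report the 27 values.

[27, 1, 0, 1, 0, 1, 0, 0, 2, 1, 0, 0, 0, 0, 1, 0, 1, 0, 0, 0, 0, 0, 0, 2, 3, 1, 0]

Z[0]=27
i=1: fresh scan; Z[1]=1 scan→box=[1,2)
i=2: fresh scan; Z[2]=0
i=3: fresh scan; Z[3]=1 scan→box=[3,4)
i=4: fresh scan; Z[4]=0
i=5: fresh scan; Z[5]=1 scan→box=[5,6)
i=6: fresh scan; Z[6]=0
i=7: fresh scan; Z[7]=0
i=8: fresh scan; Z[8]=2 scan→box=[8,10)
i=9: min(r-i=1, Z[1]=1)=1; Z[9]=1
i=10: fresh scan; Z[10]=0
i=11: fresh scan; Z[11]=0
i=12: fresh scan; Z[12]=0
i=13: fresh scan; Z[13]=0
i=14: fresh scan; Z[14]=1 scan→box=[14,15)
i=15: fresh scan; Z[15]=0
i=16: fresh scan; Z[16]=1 scan→box=[16,17)
i=17: fresh scan; Z[17]=0
i=18: fresh scan; Z[18]=0
i=19: fresh scan; Z[19]=0
i=20: fresh scan; Z[20]=0
i=21: fresh scan; Z[21]=0
i=22: fresh scan; Z[22]=0
i=23: fresh scan; Z[23]=2 scan→box=[23,25)
i=24: min(r-i=1, Z[1]=1)=1; Z[24]=3 scan→box=[24,27)
i=25: min(r-i=2, Z[1]=1)=1; Z[25]=1
i=26: min(r-i=1, Z[2]=0)=0; Z[26]=0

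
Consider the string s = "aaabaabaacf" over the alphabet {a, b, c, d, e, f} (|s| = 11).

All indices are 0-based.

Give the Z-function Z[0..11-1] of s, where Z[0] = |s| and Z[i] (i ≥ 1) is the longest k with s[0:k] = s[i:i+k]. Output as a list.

[11, 2, 1, 0, 2, 1, 0, 2, 1, 0, 0]

Z[0]=11
i=1: fresh scan; Z[1]=2 grow→box=[1,3)
i=2: min(r-i=1, Z[1]=2)=1; Z[2]=1
i=3: fresh scan; Z[3]=0
i=4: fresh scan; Z[4]=2 grow→box=[4,6)
i=5: min(r-i=1, Z[1]=2)=1; Z[5]=1
i=6: fresh scan; Z[6]=0
i=7: fresh scan; Z[7]=2 grow→box=[7,9)
i=8: min(r-i=1, Z[1]=2)=1; Z[8]=1
i=9: fresh scan; Z[9]=0
i=10: fresh scan; Z[10]=0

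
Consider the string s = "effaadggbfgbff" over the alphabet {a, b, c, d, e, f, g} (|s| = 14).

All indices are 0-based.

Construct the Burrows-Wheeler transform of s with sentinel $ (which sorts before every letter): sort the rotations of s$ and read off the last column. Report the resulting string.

ffagga$ffbebfgd

rank  rotation         last
    0  $effaadggbfgbff  f
    1  aadggbfgbff$eff  f
    2  adggbfgbff$effa  a
    3  bff$effaadggbfg  g
    4  bfgbff$effaadgg  g
    5  dggbfgbff$effaa  a
    6  effaadggbfgbff$  $
    7  f$effaadggbfgbf  f
    8  faadggbfgbff$ef  f
    9  ff$effaadggbfgb  b
   10  ffaadggbfgbff$e  e
   11  fgbff$effaadggb  b
   12  gbff$effaadggbf  f
   13  gbfgbff$effaadg  g
   14  ggbfgbff$effaad  d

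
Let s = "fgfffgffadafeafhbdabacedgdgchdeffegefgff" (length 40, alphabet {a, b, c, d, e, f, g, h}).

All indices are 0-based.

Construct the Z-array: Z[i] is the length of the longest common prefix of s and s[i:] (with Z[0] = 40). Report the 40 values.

Z[0]=40
i=1: i≥r, start 0; Z[1]=0
i=2: i≥r, start 0; Z[2]=1 grow→box=[2,3)
i=3: i≥r, start 0; Z[3]=1 grow→box=[3,4)
i=4: i≥r, start 0; Z[4]=4 grow→box=[4,8)
i=5: min(r-i=3, Z[1]=0)=0; Z[5]=0
i=6: min(r-i=2, Z[2]=1)=1; Z[6]=1
i=7: min(r-i=1, Z[3]=1)=1; Z[7]=1
i=8: i≥r, start 0; Z[8]=0
i=9: i≥r, start 0; Z[9]=0
i=10: i≥r, start 0; Z[10]=0
i=11: i≥r, start 0; Z[11]=1 grow→box=[11,12)
i=12: i≥r, start 0; Z[12]=0
i=13: i≥r, start 0; Z[13]=0
i=14: i≥r, start 0; Z[14]=1 grow→box=[14,15)
i=15: i≥r, start 0; Z[15]=0
i=16: i≥r, start 0; Z[16]=0
i=17: i≥r, start 0; Z[17]=0
i=18: i≥r, start 0; Z[18]=0
i=19: i≥r, start 0; Z[19]=0
i=20: i≥r, start 0; Z[20]=0
i=21: i≥r, start 0; Z[21]=0
i=22: i≥r, start 0; Z[22]=0
i=23: i≥r, start 0; Z[23]=0
i=24: i≥r, start 0; Z[24]=0
i=25: i≥r, start 0; Z[25]=0
i=26: i≥r, start 0; Z[26]=0
i=27: i≥r, start 0; Z[27]=0
i=28: i≥r, start 0; Z[28]=0
i=29: i≥r, start 0; Z[29]=0
i=30: i≥r, start 0; Z[30]=0
i=31: i≥r, start 0; Z[31]=1 grow→box=[31,32)
i=32: i≥r, start 0; Z[32]=1 grow→box=[32,33)
i=33: i≥r, start 0; Z[33]=0
i=34: i≥r, start 0; Z[34]=0
i=35: i≥r, start 0; Z[35]=0
i=36: i≥r, start 0; Z[36]=4 grow→box=[36,40)
i=37: min(r-i=3, Z[1]=0)=0; Z[37]=0
i=38: min(r-i=2, Z[2]=1)=1; Z[38]=1
i=39: min(r-i=1, Z[3]=1)=1; Z[39]=1

[40, 0, 1, 1, 4, 0, 1, 1, 0, 0, 0, 1, 0, 0, 1, 0, 0, 0, 0, 0, 0, 0, 0, 0, 0, 0, 0, 0, 0, 0, 0, 1, 1, 0, 0, 0, 4, 0, 1, 1]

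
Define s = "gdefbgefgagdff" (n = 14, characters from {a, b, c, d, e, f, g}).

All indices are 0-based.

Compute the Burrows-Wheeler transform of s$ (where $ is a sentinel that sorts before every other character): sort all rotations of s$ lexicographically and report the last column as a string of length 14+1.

fgfggdgfedef$ab

rank  rotation         last
    0  $gdefbgefgagdff  f
    1  agdff$gdefbgefg  g
    2  bgefgagdff$gdef  f
    3  defbgefgagdff$g  g
    4  dff$gdefbgefgag  g
    5  efbgefgagdff$gd  d
    6  efgagdff$gdefbg  g
    7  f$gdefbgefgagdf  f
    8  fbgefgagdff$gde  e
    9  ff$gdefbgefgagd  d
   10  fgagdff$gdefbge  e
   11  gagdff$gdefbgef  f
   12  gdefbgefgagdff$  $
   13  gdff$gdefbgefga  a
   14  gefgagdff$gdefb  b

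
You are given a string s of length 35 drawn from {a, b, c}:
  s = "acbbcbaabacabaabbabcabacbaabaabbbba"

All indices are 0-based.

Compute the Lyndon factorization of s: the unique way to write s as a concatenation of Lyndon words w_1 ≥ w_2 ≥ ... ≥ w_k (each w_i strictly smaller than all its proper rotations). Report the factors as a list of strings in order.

["acbbcb", "aabacabaabbabcabacb", "aabaabbbb", "a"]

emit factor 1: 'acbbcb' (i=0, period=6)
emit factor 2: 'aabacabaabbabcabacb' (i=6, period=19)
emit factor 3: 'aabaabbbb' (i=25, period=9)
emit factor 4: 'a' (i=34, period=1)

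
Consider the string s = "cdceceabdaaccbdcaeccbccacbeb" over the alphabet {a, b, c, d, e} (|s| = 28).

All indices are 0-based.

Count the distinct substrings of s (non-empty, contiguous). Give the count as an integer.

sorted suffixes:
  #0 SA[0]=9  'aaccbdcaeccbccacbeb'
  #1 SA[1]=6  'abdaaccbdcaeccbccacbeb'
  #2 SA[2]=23  'acbeb'
  #3 SA[3]=10  'accbdcaeccbccacbeb'
  #4 SA[4]=16  'aeccbccacbeb'
  #5 SA[5]=27  'b'
  #6 SA[6]=20  'bccacbeb'
  #7 SA[7]=7  'bdaaccbdcaeccbccacbeb'
  #8 SA[8]=13  'bdcaeccbccacbeb'
  #9 SA[9]=25  'beb'
  #10 SA[10]=22  'cacbeb'
  #11 SA[11]=15  'caeccbccacbeb'
  #12 SA[12]=19  'cbccacbeb'
  #13 SA[13]=12  'cbdcaeccbccacbeb'
  #14 SA[14]=24  'cbeb'
  #15 SA[15]=21  'ccacbeb'
  #16 SA[16]=18  'ccbccacbeb'
  #17 SA[17]=11  'ccbdcaeccbccacbeb'
  #18 SA[18]=0  'cdceceabdaaccbdcaeccbccacbeb'
  #19 SA[19]=4  'ceabdaaccbdcaeccbccacbeb'
  #20 SA[20]=2  'ceceabdaaccbdcaeccbccacbeb'
  #21 SA[21]=8  'daaccbdcaeccbccacbeb'
  #22 SA[22]=14  'dcaeccbccacbeb'
  #23 SA[23]=1  'dceceabdaaccbdcaeccbccacbeb'
  #24 SA[24]=5  'eabdaaccbdcaeccbccacbeb'
  #25 SA[25]=26  'eb'
  #26 SA[26]=17  'eccbccacbeb'
  #27 SA[27]=3  'eceabdaaccbdcaeccbccacbeb'

SA = [9, 6, 23, 10, 16, 27, 20, 7, 13, 25, 22, 15, 19, 12, 24, 21, 18, 11, 0, 4, 2, 8, 14, 1, 5, 26, 17, 3]
i: (SA[i-1],SA[i]) lcp shared
  1: (9,6) 1 'a'
  2: (6,23) 1 'a'
  3: (23,10) 2 'ac'
  4: (10,16) 1 'a'
  5: (16,27) 0 ''
  6: (27,20) 1 'b'
  7: (20,7) 1 'b'
  8: (7,13) 2 'bd'
  9: (13,25) 1 'b'
  10: (25,22) 0 ''
  11: (22,15) 2 'ca'
  12: (15,19) 1 'c'
  13: (19,12) 2 'cb'
  14: (12,24) 2 'cb'
  15: (24,21) 1 'c'
  16: (21,18) 2 'cc'
  17: (18,11) 3 'ccb'
  18: (11,0) 1 'c'
  19: (0,4) 1 'c'
  20: (4,2) 2 'ce'
  21: (2,8) 0 ''
  22: (8,14) 1 'd'
  23: (14,1) 2 'dc'
  24: (1,5) 0 ''
  25: (5,26) 1 'e'
  26: (26,17) 1 'e'
  27: (17,3) 2 'ec'

n(n+1)/2 = 28·29/2 = 406
Σ LCP = 0 + 1 + 1 + 2 + 1 + 0 + 1 + 1 + 2 + 1 + 0 + 2 + 1 + 2 + 2 + 1 + 2 + 3 + 1 + 1 + 2 + 0 + 1 + 2 + 0 + 1 + 1 + 2 = 34
distinct = 406 − 34 = 372

372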